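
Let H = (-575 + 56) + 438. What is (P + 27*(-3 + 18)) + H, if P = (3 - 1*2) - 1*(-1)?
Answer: 326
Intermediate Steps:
H = -81 (H = -519 + 438 = -81)
P = 2 (P = (3 - 2) + 1 = 1 + 1 = 2)
(P + 27*(-3 + 18)) + H = (2 + 27*(-3 + 18)) - 81 = (2 + 27*15) - 81 = (2 + 405) - 81 = 407 - 81 = 326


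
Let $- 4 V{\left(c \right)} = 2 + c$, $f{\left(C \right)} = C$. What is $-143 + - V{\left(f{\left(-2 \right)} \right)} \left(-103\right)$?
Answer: $-143$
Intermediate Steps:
$V{\left(c \right)} = - \frac{1}{2} - \frac{c}{4}$ ($V{\left(c \right)} = - \frac{2 + c}{4} = - \frac{1}{2} - \frac{c}{4}$)
$-143 + - V{\left(f{\left(-2 \right)} \right)} \left(-103\right) = -143 + - (- \frac{1}{2} - - \frac{1}{2}) \left(-103\right) = -143 + - (- \frac{1}{2} + \frac{1}{2}) \left(-103\right) = -143 + \left(-1\right) 0 \left(-103\right) = -143 + 0 \left(-103\right) = -143 + 0 = -143$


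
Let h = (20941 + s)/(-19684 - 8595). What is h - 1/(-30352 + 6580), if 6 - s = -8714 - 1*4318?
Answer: -807720509/672248388 ≈ -1.2015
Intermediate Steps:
s = 13038 (s = 6 - (-8714 - 1*4318) = 6 - (-8714 - 4318) = 6 - 1*(-13032) = 6 + 13032 = 13038)
h = -33979/28279 (h = (20941 + 13038)/(-19684 - 8595) = 33979/(-28279) = 33979*(-1/28279) = -33979/28279 ≈ -1.2016)
h - 1/(-30352 + 6580) = -33979/28279 - 1/(-30352 + 6580) = -33979/28279 - 1/(-23772) = -33979/28279 - 1*(-1/23772) = -33979/28279 + 1/23772 = -807720509/672248388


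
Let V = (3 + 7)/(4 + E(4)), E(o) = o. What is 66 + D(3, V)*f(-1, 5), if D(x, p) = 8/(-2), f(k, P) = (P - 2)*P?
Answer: 6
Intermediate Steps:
f(k, P) = P*(-2 + P) (f(k, P) = (-2 + P)*P = P*(-2 + P))
V = 5/4 (V = (3 + 7)/(4 + 4) = 10/8 = 10*(⅛) = 5/4 ≈ 1.2500)
D(x, p) = -4 (D(x, p) = 8*(-½) = -4)
66 + D(3, V)*f(-1, 5) = 66 - 20*(-2 + 5) = 66 - 20*3 = 66 - 4*15 = 66 - 60 = 6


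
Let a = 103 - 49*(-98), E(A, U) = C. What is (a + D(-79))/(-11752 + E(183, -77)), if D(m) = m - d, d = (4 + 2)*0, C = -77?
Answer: -4826/11829 ≈ -0.40798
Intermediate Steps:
d = 0 (d = 6*0 = 0)
E(A, U) = -77
a = 4905 (a = 103 + 4802 = 4905)
D(m) = m (D(m) = m - 1*0 = m + 0 = m)
(a + D(-79))/(-11752 + E(183, -77)) = (4905 - 79)/(-11752 - 77) = 4826/(-11829) = 4826*(-1/11829) = -4826/11829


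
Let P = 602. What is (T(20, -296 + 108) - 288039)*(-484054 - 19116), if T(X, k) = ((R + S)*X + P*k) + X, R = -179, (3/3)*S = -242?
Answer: 206105979550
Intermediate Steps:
S = -242
T(X, k) = -420*X + 602*k (T(X, k) = ((-179 - 242)*X + 602*k) + X = (-421*X + 602*k) + X = -420*X + 602*k)
(T(20, -296 + 108) - 288039)*(-484054 - 19116) = ((-420*20 + 602*(-296 + 108)) - 288039)*(-484054 - 19116) = ((-8400 + 602*(-188)) - 288039)*(-503170) = ((-8400 - 113176) - 288039)*(-503170) = (-121576 - 288039)*(-503170) = -409615*(-503170) = 206105979550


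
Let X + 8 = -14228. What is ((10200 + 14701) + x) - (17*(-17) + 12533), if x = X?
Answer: -1579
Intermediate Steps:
X = -14236 (X = -8 - 14228 = -14236)
x = -14236
((10200 + 14701) + x) - (17*(-17) + 12533) = ((10200 + 14701) - 14236) - (17*(-17) + 12533) = (24901 - 14236) - (-289 + 12533) = 10665 - 1*12244 = 10665 - 12244 = -1579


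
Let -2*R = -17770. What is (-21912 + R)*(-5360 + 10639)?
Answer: -68769533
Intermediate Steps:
R = 8885 (R = -1/2*(-17770) = 8885)
(-21912 + R)*(-5360 + 10639) = (-21912 + 8885)*(-5360 + 10639) = -13027*5279 = -68769533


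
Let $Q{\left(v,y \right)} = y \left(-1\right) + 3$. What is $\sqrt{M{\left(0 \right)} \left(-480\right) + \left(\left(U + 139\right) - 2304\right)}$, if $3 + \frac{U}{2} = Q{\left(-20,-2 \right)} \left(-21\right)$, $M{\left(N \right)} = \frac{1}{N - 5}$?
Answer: $i \sqrt{2285} \approx 47.802 i$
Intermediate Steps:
$Q{\left(v,y \right)} = 3 - y$ ($Q{\left(v,y \right)} = - y + 3 = 3 - y$)
$M{\left(N \right)} = \frac{1}{-5 + N}$
$U = -216$ ($U = -6 + 2 \left(3 - -2\right) \left(-21\right) = -6 + 2 \left(3 + 2\right) \left(-21\right) = -6 + 2 \cdot 5 \left(-21\right) = -6 + 2 \left(-105\right) = -6 - 210 = -216$)
$\sqrt{M{\left(0 \right)} \left(-480\right) + \left(\left(U + 139\right) - 2304\right)} = \sqrt{\frac{1}{-5 + 0} \left(-480\right) + \left(\left(-216 + 139\right) - 2304\right)} = \sqrt{\frac{1}{-5} \left(-480\right) - 2381} = \sqrt{\left(- \frac{1}{5}\right) \left(-480\right) - 2381} = \sqrt{96 - 2381} = \sqrt{-2285} = i \sqrt{2285}$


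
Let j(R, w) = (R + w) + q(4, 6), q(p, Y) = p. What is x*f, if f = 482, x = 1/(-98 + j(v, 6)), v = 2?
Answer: -241/43 ≈ -5.6047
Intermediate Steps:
j(R, w) = 4 + R + w (j(R, w) = (R + w) + 4 = 4 + R + w)
x = -1/86 (x = 1/(-98 + (4 + 2 + 6)) = 1/(-98 + 12) = 1/(-86) = -1/86 ≈ -0.011628)
x*f = -1/86*482 = -241/43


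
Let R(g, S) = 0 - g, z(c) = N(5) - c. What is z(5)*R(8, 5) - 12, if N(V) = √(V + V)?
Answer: 28 - 8*√10 ≈ 2.7018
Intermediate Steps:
N(V) = √2*√V (N(V) = √(2*V) = √2*√V)
z(c) = √10 - c (z(c) = √2*√5 - c = √10 - c)
R(g, S) = -g
z(5)*R(8, 5) - 12 = (√10 - 1*5)*(-1*8) - 12 = (√10 - 5)*(-8) - 12 = (-5 + √10)*(-8) - 12 = (40 - 8*√10) - 12 = 28 - 8*√10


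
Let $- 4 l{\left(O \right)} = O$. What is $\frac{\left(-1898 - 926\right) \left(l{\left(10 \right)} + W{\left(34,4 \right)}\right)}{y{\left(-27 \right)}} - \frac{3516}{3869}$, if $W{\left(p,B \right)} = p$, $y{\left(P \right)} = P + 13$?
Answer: $\frac{24580110}{3869} \approx 6353.1$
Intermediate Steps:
$l{\left(O \right)} = - \frac{O}{4}$
$y{\left(P \right)} = 13 + P$
$\frac{\left(-1898 - 926\right) \left(l{\left(10 \right)} + W{\left(34,4 \right)}\right)}{y{\left(-27 \right)}} - \frac{3516}{3869} = \frac{\left(-1898 - 926\right) \left(\left(- \frac{1}{4}\right) 10 + 34\right)}{13 - 27} - \frac{3516}{3869} = \frac{\left(-2824\right) \left(- \frac{5}{2} + 34\right)}{-14} - \frac{3516}{3869} = \left(-2824\right) \frac{63}{2} \left(- \frac{1}{14}\right) - \frac{3516}{3869} = \left(-88956\right) \left(- \frac{1}{14}\right) - \frac{3516}{3869} = 6354 - \frac{3516}{3869} = \frac{24580110}{3869}$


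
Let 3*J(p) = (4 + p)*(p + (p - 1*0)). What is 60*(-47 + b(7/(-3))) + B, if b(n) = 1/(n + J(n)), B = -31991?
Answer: -4631483/133 ≈ -34823.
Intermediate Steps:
J(p) = 2*p*(4 + p)/3 (J(p) = ((4 + p)*(p + (p - 1*0)))/3 = ((4 + p)*(p + (p + 0)))/3 = ((4 + p)*(p + p))/3 = ((4 + p)*(2*p))/3 = (2*p*(4 + p))/3 = 2*p*(4 + p)/3)
b(n) = 1/(n + 2*n*(4 + n)/3)
60*(-47 + b(7/(-3))) + B = 60*(-47 + 3/(((7/(-3)))*(11 + 2*(7/(-3))))) - 31991 = 60*(-47 + 3/(((7*(-⅓)))*(11 + 2*(7*(-⅓))))) - 31991 = 60*(-47 + 3/((-7/3)*(11 + 2*(-7/3)))) - 31991 = 60*(-47 + 3*(-3/7)/(11 - 14/3)) - 31991 = 60*(-47 + 3*(-3/7)/(19/3)) - 31991 = 60*(-47 + 3*(-3/7)*(3/19)) - 31991 = 60*(-47 - 27/133) - 31991 = 60*(-6278/133) - 31991 = -376680/133 - 31991 = -4631483/133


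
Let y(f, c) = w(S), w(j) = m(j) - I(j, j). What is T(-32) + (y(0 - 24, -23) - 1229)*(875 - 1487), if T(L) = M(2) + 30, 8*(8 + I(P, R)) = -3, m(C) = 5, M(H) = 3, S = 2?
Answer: 1487991/2 ≈ 7.4400e+5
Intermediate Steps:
I(P, R) = -67/8 (I(P, R) = -8 + (1/8)*(-3) = -8 - 3/8 = -67/8)
w(j) = 107/8 (w(j) = 5 - 1*(-67/8) = 5 + 67/8 = 107/8)
T(L) = 33 (T(L) = 3 + 30 = 33)
y(f, c) = 107/8
T(-32) + (y(0 - 24, -23) - 1229)*(875 - 1487) = 33 + (107/8 - 1229)*(875 - 1487) = 33 - 9725/8*(-612) = 33 + 1487925/2 = 1487991/2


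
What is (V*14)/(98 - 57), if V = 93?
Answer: 1302/41 ≈ 31.756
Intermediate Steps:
(V*14)/(98 - 57) = (93*14)/(98 - 57) = 1302/41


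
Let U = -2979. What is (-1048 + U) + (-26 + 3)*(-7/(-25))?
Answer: -100836/25 ≈ -4033.4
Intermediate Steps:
(-1048 + U) + (-26 + 3)*(-7/(-25)) = (-1048 - 2979) + (-26 + 3)*(-7/(-25)) = -4027 - (-161)*(-1)/25 = -4027 - 23*7/25 = -4027 - 161/25 = -100836/25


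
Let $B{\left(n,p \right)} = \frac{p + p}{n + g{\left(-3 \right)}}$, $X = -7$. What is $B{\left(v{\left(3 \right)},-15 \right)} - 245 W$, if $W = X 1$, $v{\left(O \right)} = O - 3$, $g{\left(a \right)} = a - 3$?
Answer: $1720$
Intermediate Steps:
$g{\left(a \right)} = -3 + a$
$v{\left(O \right)} = -3 + O$
$W = -7$ ($W = \left(-7\right) 1 = -7$)
$B{\left(n,p \right)} = \frac{2 p}{-6 + n}$ ($B{\left(n,p \right)} = \frac{p + p}{n - 6} = \frac{2 p}{n - 6} = \frac{2 p}{-6 + n}$)
$B{\left(v{\left(3 \right)},-15 \right)} - 245 W = 2 \left(-15\right) \frac{1}{-6 + \left(-3 + 3\right)} - -1715 = 2 \left(-15\right) \frac{1}{-6 + 0} + 1715 = 2 \left(-15\right) \frac{1}{-6} + 1715 = 2 \left(-15\right) \left(- \frac{1}{6}\right) + 1715 = 5 + 1715 = 1720$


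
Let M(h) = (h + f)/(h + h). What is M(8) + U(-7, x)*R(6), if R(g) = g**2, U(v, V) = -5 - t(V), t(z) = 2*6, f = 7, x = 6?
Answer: -9777/16 ≈ -611.06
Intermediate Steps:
M(h) = (7 + h)/(2*h) (M(h) = (h + 7)/(h + h) = (7 + h)/((2*h)) = (7 + h)*(1/(2*h)) = (7 + h)/(2*h))
t(z) = 12
U(v, V) = -17 (U(v, V) = -5 - 1*12 = -5 - 12 = -17)
M(8) + U(-7, x)*R(6) = (1/2)*(7 + 8)/8 - 17*6**2 = (1/2)*(1/8)*15 - 17*36 = 15/16 - 612 = -9777/16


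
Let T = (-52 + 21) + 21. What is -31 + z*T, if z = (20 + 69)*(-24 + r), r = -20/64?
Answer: 172857/8 ≈ 21607.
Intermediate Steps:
r = -5/16 (r = -20*1/64 = -5/16 ≈ -0.31250)
T = -10 (T = -31 + 21 = -10)
z = -34621/16 (z = (20 + 69)*(-24 - 5/16) = 89*(-389/16) = -34621/16 ≈ -2163.8)
-31 + z*T = -31 - 34621/16*(-10) = -31 + 173105/8 = 172857/8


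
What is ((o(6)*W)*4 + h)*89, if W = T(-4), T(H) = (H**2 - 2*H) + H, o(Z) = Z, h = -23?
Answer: 40673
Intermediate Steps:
T(H) = H**2 - H
W = 20 (W = -4*(-1 - 4) = -4*(-5) = 20)
((o(6)*W)*4 + h)*89 = ((6*20)*4 - 23)*89 = (120*4 - 23)*89 = (480 - 23)*89 = 457*89 = 40673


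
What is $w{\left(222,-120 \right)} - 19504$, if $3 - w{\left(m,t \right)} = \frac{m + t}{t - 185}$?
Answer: $- \frac{5947703}{305} \approx -19501.0$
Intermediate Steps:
$w{\left(m,t \right)} = 3 - \frac{m + t}{-185 + t}$ ($w{\left(m,t \right)} = 3 - \frac{m + t}{t - 185} = 3 - \frac{m + t}{-185 + t}$)
$w{\left(222,-120 \right)} - 19504 = \frac{-555 - 222 + 2 \left(-120\right)}{-185 - 120} - 19504 = \frac{-555 - 222 - 240}{-305} - 19504 = \left(- \frac{1}{305}\right) \left(-1017\right) - 19504 = \frac{1017}{305} - 19504 = - \frac{5947703}{305}$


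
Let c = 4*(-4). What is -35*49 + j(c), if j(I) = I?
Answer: -1731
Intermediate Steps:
c = -16
-35*49 + j(c) = -35*49 - 16 = -1715 - 16 = -1731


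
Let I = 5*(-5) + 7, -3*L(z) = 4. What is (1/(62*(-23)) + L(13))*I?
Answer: 17121/713 ≈ 24.013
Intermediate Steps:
L(z) = -4/3 (L(z) = -⅓*4 = -4/3)
I = -18 (I = -25 + 7 = -18)
(1/(62*(-23)) + L(13))*I = (1/(62*(-23)) - 4/3)*(-18) = ((1/62)*(-1/23) - 4/3)*(-18) = (-1/1426 - 4/3)*(-18) = -5707/4278*(-18) = 17121/713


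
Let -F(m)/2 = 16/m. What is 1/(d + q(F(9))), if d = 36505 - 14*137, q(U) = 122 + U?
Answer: 9/312349 ≈ 2.8814e-5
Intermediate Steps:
F(m) = -32/m
d = 34587 (d = 36505 - 1918 = 34587)
1/(d + q(F(9))) = 1/(34587 + (122 - 32/9)) = 1/(34587 + 1066/9) = 1/(312349/9) = 9/312349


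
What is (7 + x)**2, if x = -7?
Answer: 0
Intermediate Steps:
(7 + x)**2 = (7 - 7)**2 = 0**2 = 0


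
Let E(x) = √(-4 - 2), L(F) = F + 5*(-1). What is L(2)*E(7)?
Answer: -3*I*√6 ≈ -7.3485*I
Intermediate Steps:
L(F) = -5 + F (L(F) = F - 5 = -5 + F)
E(x) = I*√6 (E(x) = √(-6) = I*√6)
L(2)*E(7) = (-5 + 2)*(I*√6) = -3*I*√6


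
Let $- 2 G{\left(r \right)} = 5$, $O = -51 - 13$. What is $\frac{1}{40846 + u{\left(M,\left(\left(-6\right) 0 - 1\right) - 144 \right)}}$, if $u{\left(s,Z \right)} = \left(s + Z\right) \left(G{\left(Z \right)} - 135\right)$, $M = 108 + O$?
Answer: $\frac{2}{109467} \approx 1.827 \cdot 10^{-5}$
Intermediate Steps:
$O = -64$ ($O = -51 - 13 = -64$)
$G{\left(r \right)} = - \frac{5}{2}$ ($G{\left(r \right)} = \left(- \frac{1}{2}\right) 5 = - \frac{5}{2}$)
$M = 44$ ($M = 108 - 64 = 44$)
$u{\left(s,Z \right)} = - \frac{275 Z}{2} - \frac{275 s}{2}$ ($u{\left(s,Z \right)} = \left(s + Z\right) \left(- \frac{5}{2} - 135\right) = \left(Z + s\right) \left(- \frac{275}{2}\right) = - \frac{275 Z}{2} - \frac{275 s}{2}$)
$\frac{1}{40846 + u{\left(M,\left(\left(-6\right) 0 - 1\right) - 144 \right)}} = \frac{1}{40846 - \left(6050 + \frac{275 \left(\left(\left(-6\right) 0 - 1\right) - 144\right)}{2}\right)} = \frac{1}{40846 - \left(6050 + \frac{275 \left(\left(0 - 1\right) - 144\right)}{2}\right)} = \frac{1}{40846 - \left(6050 + \frac{275 \left(-1 - 144\right)}{2}\right)} = \frac{1}{40846 - - \frac{27775}{2}} = \frac{1}{40846 + \left(\frac{39875}{2} - 6050\right)} = \frac{1}{40846 + \frac{27775}{2}} = \frac{1}{\frac{109467}{2}} = \frac{2}{109467}$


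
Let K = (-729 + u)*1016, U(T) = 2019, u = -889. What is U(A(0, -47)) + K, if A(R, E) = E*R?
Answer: -1641869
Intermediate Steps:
K = -1643888 (K = (-729 - 889)*1016 = -1618*1016 = -1643888)
U(A(0, -47)) + K = 2019 - 1643888 = -1641869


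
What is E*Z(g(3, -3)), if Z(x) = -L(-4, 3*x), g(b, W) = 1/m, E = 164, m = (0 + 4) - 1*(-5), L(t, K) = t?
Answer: 656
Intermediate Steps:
m = 9 (m = 4 + 5 = 9)
g(b, W) = ⅑ (g(b, W) = 1/9 = ⅑)
Z(x) = 4 (Z(x) = -1*(-4) = 4)
E*Z(g(3, -3)) = 164*4 = 656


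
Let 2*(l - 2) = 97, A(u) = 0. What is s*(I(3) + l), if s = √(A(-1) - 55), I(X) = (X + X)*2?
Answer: 125*I*√55/2 ≈ 463.51*I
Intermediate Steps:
I(X) = 4*X (I(X) = (2*X)*2 = 4*X)
l = 101/2 (l = 2 + (½)*97 = 2 + 97/2 = 101/2 ≈ 50.500)
s = I*√55 (s = √(0 - 55) = √(-55) = I*√55 ≈ 7.4162*I)
s*(I(3) + l) = (I*√55)*(4*3 + 101/2) = (I*√55)*(12 + 101/2) = (I*√55)*(125/2) = 125*I*√55/2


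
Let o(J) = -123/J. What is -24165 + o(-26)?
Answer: -628167/26 ≈ -24160.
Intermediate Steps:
-24165 + o(-26) = -24165 - 123/(-26) = -24165 - 123*(-1/26) = -24165 + 123/26 = -628167/26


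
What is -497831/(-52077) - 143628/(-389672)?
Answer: 50367629197/5073237186 ≈ 9.9281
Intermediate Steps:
-497831/(-52077) - 143628/(-389672) = -497831*(-1/52077) - 143628*(-1/389672) = 497831/52077 + 35907/97418 = 50367629197/5073237186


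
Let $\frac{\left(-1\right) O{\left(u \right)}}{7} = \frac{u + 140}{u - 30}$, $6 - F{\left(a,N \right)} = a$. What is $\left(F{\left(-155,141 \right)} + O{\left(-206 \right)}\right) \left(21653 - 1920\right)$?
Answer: $\frac{370329211}{118} \approx 3.1384 \cdot 10^{6}$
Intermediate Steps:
$F{\left(a,N \right)} = 6 - a$
$O{\left(u \right)} = - \frac{7 \left(140 + u\right)}{-30 + u}$ ($O{\left(u \right)} = - 7 \frac{u + 140}{u - 30} = - 7 \frac{140 + u}{-30 + u} = - \frac{7 \left(140 + u\right)}{-30 + u}$)
$\left(F{\left(-155,141 \right)} + O{\left(-206 \right)}\right) \left(21653 - 1920\right) = \left(\left(6 - -155\right) + \frac{7 \left(-140 - -206\right)}{-30 - 206}\right) \left(21653 - 1920\right) = \left(\left(6 + 155\right) + \frac{7 \left(-140 + 206\right)}{-236}\right) 19733 = \left(161 + 7 \left(- \frac{1}{236}\right) 66\right) 19733 = \left(161 - \frac{231}{118}\right) 19733 = \frac{18767}{118} \cdot 19733 = \frac{370329211}{118}$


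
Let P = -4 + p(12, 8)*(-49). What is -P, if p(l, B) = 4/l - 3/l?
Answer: 97/12 ≈ 8.0833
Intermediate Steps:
p(l, B) = 1/l
P = -97/12 (P = -4 - 49/12 = -97/12 ≈ -8.0833)
-P = -1*(-97/12) = 97/12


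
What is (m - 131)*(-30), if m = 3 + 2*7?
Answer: 3420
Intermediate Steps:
m = 17 (m = 3 + 14 = 17)
(m - 131)*(-30) = (17 - 131)*(-30) = -114*(-30) = 3420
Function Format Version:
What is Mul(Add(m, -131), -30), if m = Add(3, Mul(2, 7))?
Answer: 3420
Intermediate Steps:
m = 17 (m = Add(3, 14) = 17)
Mul(Add(m, -131), -30) = Mul(Add(17, -131), -30) = Mul(-114, -30) = 3420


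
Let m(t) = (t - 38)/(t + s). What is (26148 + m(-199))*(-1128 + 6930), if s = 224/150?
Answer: 2247393670398/14813 ≈ 1.5172e+8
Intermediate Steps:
s = 112/75 (s = 224*(1/150) = 112/75 ≈ 1.4933)
m(t) = (-38 + t)/(112/75 + t) (m(t) = (t - 38)/(t + 112/75) = (-38 + t)/(112/75 + t))
(26148 + m(-199))*(-1128 + 6930) = (26148 + 75*(-38 - 199)/(112 + 75*(-199)))*(-1128 + 6930) = (26148 + 75*(-237)/(112 - 14925))*5802 = (26148 + 75*(-237)/(-14813))*5802 = (26148 + 75*(-1/14813)*(-237))*5802 = (26148 + 17775/14813)*5802 = (387348099/14813)*5802 = 2247393670398/14813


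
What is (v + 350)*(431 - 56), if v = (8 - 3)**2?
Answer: 140625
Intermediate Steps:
v = 25 (v = 5**2 = 25)
(v + 350)*(431 - 56) = (25 + 350)*(431 - 56) = 375*375 = 140625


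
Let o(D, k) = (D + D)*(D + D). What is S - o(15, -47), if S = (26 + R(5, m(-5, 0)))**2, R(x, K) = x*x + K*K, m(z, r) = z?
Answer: 4876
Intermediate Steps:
o(D, k) = 4*D**2 (o(D, k) = (2*D)*(2*D) = 4*D**2)
R(x, K) = K**2 + x**2 (R(x, K) = x**2 + K**2 = K**2 + x**2)
S = 5776 (S = (26 + ((-5)**2 + 5**2))**2 = (26 + (25 + 25))**2 = (26 + 50)**2 = 76**2 = 5776)
S - o(15, -47) = 5776 - 4*15**2 = 5776 - 4*225 = 5776 - 1*900 = 5776 - 900 = 4876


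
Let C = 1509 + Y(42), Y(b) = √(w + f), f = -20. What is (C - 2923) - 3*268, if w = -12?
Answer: -2218 + 4*I*√2 ≈ -2218.0 + 5.6569*I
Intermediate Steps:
Y(b) = 4*I*√2 (Y(b) = √(-12 - 20) = √(-32) = 4*I*√2)
C = 1509 + 4*I*√2 ≈ 1509.0 + 5.6569*I
(C - 2923) - 3*268 = ((1509 + 4*I*√2) - 2923) - 3*268 = (-1414 + 4*I*√2) - 804 = -2218 + 4*I*√2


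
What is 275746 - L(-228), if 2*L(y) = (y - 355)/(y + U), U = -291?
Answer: 286223765/1038 ≈ 2.7575e+5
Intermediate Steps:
L(y) = (-355 + y)/(2*(-291 + y)) (L(y) = ((y - 355)/(y - 291))/2 = ((-355 + y)/(-291 + y))/2 = (-355 + y)/(2*(-291 + y)))
275746 - L(-228) = 275746 - (-355 - 228)/(2*(-291 - 228)) = 275746 - (-583)/(2*(-519)) = 275746 - (-1)*(-583)/(2*519) = 275746 - 1*583/1038 = 275746 - 583/1038 = 286223765/1038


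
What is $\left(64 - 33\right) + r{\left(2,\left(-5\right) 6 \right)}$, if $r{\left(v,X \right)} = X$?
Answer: $1$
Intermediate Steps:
$\left(64 - 33\right) + r{\left(2,\left(-5\right) 6 \right)} = \left(64 - 33\right) - 30 = 31 - 30 = 1$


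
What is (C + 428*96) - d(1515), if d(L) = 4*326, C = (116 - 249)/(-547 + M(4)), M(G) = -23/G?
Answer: 87962956/2211 ≈ 39784.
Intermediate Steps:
C = 532/2211 (C = (116 - 249)/(-547 - 23/4) = -133/(-547 - 23*1/4) = -133/(-547 - 23/4) = -133/(-2211/4) = -133*(-4/2211) = 532/2211 ≈ 0.24062)
d(L) = 1304
(C + 428*96) - d(1515) = (532/2211 + 428*96) - 1*1304 = (532/2211 + 41088) - 1304 = 90846100/2211 - 1304 = 87962956/2211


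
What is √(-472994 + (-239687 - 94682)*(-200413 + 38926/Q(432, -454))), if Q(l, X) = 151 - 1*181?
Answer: 2*√3793796793345/15 ≈ 2.5970e+5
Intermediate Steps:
Q(l, X) = -30 (Q(l, X) = 151 - 181 = -30)
√(-472994 + (-239687 - 94682)*(-200413 + 38926/Q(432, -454))) = √(-472994 + (-239687 - 94682)*(-200413 + 38926/(-30))) = √(-472994 - 334369*(-200413 + 38926*(-1/30))) = √(-472994 - 334369*(-200413 - 19463/15)) = √(-472994 - 334369*(-3025658/15)) = √(-472994 + 1011686239802/15) = √(1011679144892/15) = 2*√3793796793345/15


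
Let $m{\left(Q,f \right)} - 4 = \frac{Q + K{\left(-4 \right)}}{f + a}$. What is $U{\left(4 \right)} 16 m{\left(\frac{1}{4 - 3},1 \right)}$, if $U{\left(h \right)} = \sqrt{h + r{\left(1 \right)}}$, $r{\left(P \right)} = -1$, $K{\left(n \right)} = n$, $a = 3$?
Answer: $52 \sqrt{3} \approx 90.067$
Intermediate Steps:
$m{\left(Q,f \right)} = 4 + \frac{-4 + Q}{3 + f}$ ($m{\left(Q,f \right)} = 4 + \frac{Q - 4}{f + 3} = 4 + \frac{-4 + Q}{3 + f}$)
$U{\left(h \right)} = \sqrt{-1 + h}$ ($U{\left(h \right)} = \sqrt{h - 1} = \sqrt{-1 + h}$)
$U{\left(4 \right)} 16 m{\left(\frac{1}{4 - 3},1 \right)} = \sqrt{-1 + 4} \cdot 16 \frac{8 + \frac{1}{4 - 3} + 4 \cdot 1}{3 + 1} = \sqrt{3} \cdot 16 \frac{8 + 1^{-1} + 4}{4} = 16 \sqrt{3} \frac{8 + 1 + 4}{4} = 16 \sqrt{3} \cdot \frac{1}{4} \cdot 13 = 16 \sqrt{3} \cdot \frac{13}{4} = 52 \sqrt{3}$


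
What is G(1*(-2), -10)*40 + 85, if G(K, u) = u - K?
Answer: -235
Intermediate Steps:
G(1*(-2), -10)*40 + 85 = (-10 - (-2))*40 + 85 = (-10 - 1*(-2))*40 + 85 = (-10 + 2)*40 + 85 = -8*40 + 85 = -320 + 85 = -235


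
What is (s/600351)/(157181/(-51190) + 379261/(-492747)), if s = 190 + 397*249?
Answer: -832744264661330/19384300545305249 ≈ -0.042960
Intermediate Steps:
s = 99043 (s = 190 + 98853 = 99043)
(s/600351)/(157181/(-51190) + 379261/(-492747)) = (99043/600351)/(157181/(-51190) + 379261/(-492747)) = (99043*(1/600351))/(157181*(-1/51190) + 379261*(-1/492747)) = 99043/(600351*(-157181/51190 - 379261/492747)) = 99043/(600351*(-96864836797/25223718930)) = (99043/600351)*(-25223718930/96864836797) = -832744264661330/19384300545305249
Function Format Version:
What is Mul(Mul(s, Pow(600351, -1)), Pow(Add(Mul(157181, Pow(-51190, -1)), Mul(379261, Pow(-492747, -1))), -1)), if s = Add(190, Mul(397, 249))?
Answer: Rational(-832744264661330, 19384300545305249) ≈ -0.042960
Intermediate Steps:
s = 99043 (s = Add(190, 98853) = 99043)
Mul(Mul(s, Pow(600351, -1)), Pow(Add(Mul(157181, Pow(-51190, -1)), Mul(379261, Pow(-492747, -1))), -1)) = Mul(Mul(99043, Pow(600351, -1)), Pow(Add(Mul(157181, Pow(-51190, -1)), Mul(379261, Pow(-492747, -1))), -1)) = Mul(Mul(99043, Rational(1, 600351)), Pow(Add(Mul(157181, Rational(-1, 51190)), Mul(379261, Rational(-1, 492747))), -1)) = Mul(Rational(99043, 600351), Pow(Add(Rational(-157181, 51190), Rational(-379261, 492747)), -1)) = Mul(Rational(99043, 600351), Pow(Rational(-96864836797, 25223718930), -1)) = Mul(Rational(99043, 600351), Rational(-25223718930, 96864836797)) = Rational(-832744264661330, 19384300545305249)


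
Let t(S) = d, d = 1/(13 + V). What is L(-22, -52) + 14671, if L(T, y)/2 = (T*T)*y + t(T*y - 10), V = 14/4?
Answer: -1176941/33 ≈ -35665.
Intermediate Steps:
V = 7/2 (V = 14*(¼) = 7/2 ≈ 3.5000)
d = 2/33 (d = 1/(13 + 7/2) = 1/(33/2) = 2/33 ≈ 0.060606)
t(S) = 2/33
L(T, y) = 4/33 + 2*y*T² (L(T, y) = 2*((T*T)*y + 2/33) = 2*(T²*y + 2/33) = 2*(y*T² + 2/33) = 2*(2/33 + y*T²) = 4/33 + 2*y*T²)
L(-22, -52) + 14671 = (4/33 + 2*(-52)*(-22)²) + 14671 = (4/33 + 2*(-52)*484) + 14671 = (4/33 - 50336) + 14671 = -1661084/33 + 14671 = -1176941/33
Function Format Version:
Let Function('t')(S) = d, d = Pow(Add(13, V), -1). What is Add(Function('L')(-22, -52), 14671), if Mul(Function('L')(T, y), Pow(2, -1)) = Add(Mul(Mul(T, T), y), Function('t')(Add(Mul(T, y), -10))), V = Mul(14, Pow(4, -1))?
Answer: Rational(-1176941, 33) ≈ -35665.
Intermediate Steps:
V = Rational(7, 2) (V = Mul(14, Rational(1, 4)) = Rational(7, 2) ≈ 3.5000)
d = Rational(2, 33) (d = Pow(Add(13, Rational(7, 2)), -1) = Pow(Rational(33, 2), -1) = Rational(2, 33) ≈ 0.060606)
Function('t')(S) = Rational(2, 33)
Function('L')(T, y) = Add(Rational(4, 33), Mul(2, y, Pow(T, 2))) (Function('L')(T, y) = Mul(2, Add(Mul(Mul(T, T), y), Rational(2, 33))) = Mul(2, Add(Mul(Pow(T, 2), y), Rational(2, 33))) = Mul(2, Add(Mul(y, Pow(T, 2)), Rational(2, 33))) = Mul(2, Add(Rational(2, 33), Mul(y, Pow(T, 2)))) = Add(Rational(4, 33), Mul(2, y, Pow(T, 2))))
Add(Function('L')(-22, -52), 14671) = Add(Add(Rational(4, 33), Mul(2, -52, Pow(-22, 2))), 14671) = Add(Add(Rational(4, 33), Mul(2, -52, 484)), 14671) = Add(Add(Rational(4, 33), -50336), 14671) = Add(Rational(-1661084, 33), 14671) = Rational(-1176941, 33)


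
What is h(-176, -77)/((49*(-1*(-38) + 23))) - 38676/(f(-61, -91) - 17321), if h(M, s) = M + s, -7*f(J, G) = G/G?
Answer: 64878517/30200856 ≈ 2.1482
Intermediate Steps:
f(J, G) = -1/7 (f(J, G) = -G/(7*G) = -1/7*1 = -1/7)
h(-176, -77)/((49*(-1*(-38) + 23))) - 38676/(f(-61, -91) - 17321) = (-176 - 77)/((49*(-1*(-38) + 23))) - 38676/(-1/7 - 17321) = -253*1/(49*(38 + 23)) - 38676/(-121248/7) = -253/(49*61) - 38676*(-7/121248) = -253/2989 + 22561/10104 = 64878517/30200856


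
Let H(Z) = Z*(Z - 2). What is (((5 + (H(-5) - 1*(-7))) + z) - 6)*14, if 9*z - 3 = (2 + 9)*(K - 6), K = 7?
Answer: 5362/9 ≈ 595.78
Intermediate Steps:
z = 14/9 (z = ⅓ + ((2 + 9)*(7 - 6))/9 = ⅓ + (11*1)/9 = ⅓ + (⅑)*11 = ⅓ + 11/9 = 14/9 ≈ 1.5556)
H(Z) = Z*(-2 + Z)
(((5 + (H(-5) - 1*(-7))) + z) - 6)*14 = (((5 + (-5*(-2 - 5) - 1*(-7))) + 14/9) - 6)*14 = (((5 + (-5*(-7) + 7)) + 14/9) - 6)*14 = (((5 + (35 + 7)) + 14/9) - 6)*14 = (((5 + 42) + 14/9) - 6)*14 = ((47 + 14/9) - 6)*14 = (437/9 - 6)*14 = (383/9)*14 = 5362/9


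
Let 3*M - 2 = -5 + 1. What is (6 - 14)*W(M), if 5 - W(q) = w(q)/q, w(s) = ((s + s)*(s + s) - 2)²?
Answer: -1096/27 ≈ -40.593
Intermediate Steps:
M = -⅔ (M = ⅔ + (-5 + 1)/3 = ⅔ + (⅓)*(-4) = ⅔ - 4/3 = -⅔ ≈ -0.66667)
w(s) = (-2 + 4*s²)² (w(s) = ((2*s)*(2*s) - 2)² = (4*s² - 2)² = (-2 + 4*s²)²)
W(q) = 5 - 4*(-1 + 2*q²)²/q
(6 - 14)*W(M) = (6 - 14)*(5 - 4*(-1 + 2*(-⅔)²)²/(-⅔)) = -8*(5 - 4*(-3/2)*(-1 + 2*(4/9))²) = -8*(5 - 4*(-3/2)*(-1 + 8/9)²) = -8*(5 - 4*(-3/2)*(-⅑)²) = -8*(5 - 4*(-3/2)*1/81) = -8*(5 + 2/27) = -8*137/27 = -1096/27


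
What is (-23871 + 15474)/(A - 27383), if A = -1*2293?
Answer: 2799/9892 ≈ 0.28296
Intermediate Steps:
A = -2293
(-23871 + 15474)/(A - 27383) = (-23871 + 15474)/(-2293 - 27383) = -8397/(-29676) = -8397*(-1/29676) = 2799/9892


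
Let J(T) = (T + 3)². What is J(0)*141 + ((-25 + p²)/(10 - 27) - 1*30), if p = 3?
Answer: 21079/17 ≈ 1239.9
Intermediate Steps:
J(T) = (3 + T)²
J(0)*141 + ((-25 + p²)/(10 - 27) - 1*30) = (3 + 0)²*141 + ((-25 + 3²)/(10 - 27) - 1*30) = 3²*141 + ((-25 + 9)/(-17) - 30) = 9*141 + (-16*(-1/17) - 30) = 1269 + (16/17 - 30) = 1269 - 494/17 = 21079/17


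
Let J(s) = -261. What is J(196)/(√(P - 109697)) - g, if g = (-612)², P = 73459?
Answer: -374544 + 261*I*√36238/36238 ≈ -3.7454e+5 + 1.3711*I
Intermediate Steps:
g = 374544
J(196)/(√(P - 109697)) - g = -261/√(73459 - 109697) - 1*374544 = -261*(-I*√36238/36238) - 374544 = -(-261)*I*√36238/36238 - 374544 = 261*I*√36238/36238 - 374544 = -374544 + 261*I*√36238/36238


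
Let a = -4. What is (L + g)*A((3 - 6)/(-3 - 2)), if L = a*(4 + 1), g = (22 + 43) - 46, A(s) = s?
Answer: -3/5 ≈ -0.60000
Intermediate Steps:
g = 19 (g = 65 - 46 = 19)
L = -20 (L = -4*(4 + 1) = -4*5 = -20)
(L + g)*A((3 - 6)/(-3 - 2)) = (-20 + 19)*((3 - 6)/(-3 - 2)) = -(-3)/(-5) = -(-3)*(-1)/5 = -1*3/5 = -3/5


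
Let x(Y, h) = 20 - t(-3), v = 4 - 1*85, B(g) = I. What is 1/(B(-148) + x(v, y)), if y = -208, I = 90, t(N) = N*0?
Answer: 1/110 ≈ 0.0090909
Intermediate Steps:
t(N) = 0
B(g) = 90
v = -81 (v = 4 - 85 = -81)
x(Y, h) = 20 (x(Y, h) = 20 - 1*0 = 20 + 0 = 20)
1/(B(-148) + x(v, y)) = 1/(90 + 20) = 1/110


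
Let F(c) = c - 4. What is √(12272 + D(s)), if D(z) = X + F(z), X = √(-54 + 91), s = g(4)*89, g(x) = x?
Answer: √(12624 + √37) ≈ 112.38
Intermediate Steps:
s = 356 (s = 4*89 = 356)
F(c) = -4 + c
X = √37 ≈ 6.0828
D(z) = -4 + z + √37 (D(z) = √37 + (-4 + z) = -4 + z + √37)
√(12272 + D(s)) = √(12272 + (-4 + 356 + √37)) = √(12272 + (352 + √37)) = √(12624 + √37)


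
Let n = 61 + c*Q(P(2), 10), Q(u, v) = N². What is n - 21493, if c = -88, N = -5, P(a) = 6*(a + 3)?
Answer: -23632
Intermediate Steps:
P(a) = 18 + 6*a (P(a) = 6*(3 + a) = 18 + 6*a)
Q(u, v) = 25 (Q(u, v) = (-5)² = 25)
n = -2139 (n = 61 - 88*25 = 61 - 2200 = -2139)
n - 21493 = -2139 - 21493 = -23632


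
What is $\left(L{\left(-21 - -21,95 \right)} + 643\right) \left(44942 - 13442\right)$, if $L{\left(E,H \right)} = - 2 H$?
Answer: $14269500$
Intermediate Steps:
$\left(L{\left(-21 - -21,95 \right)} + 643\right) \left(44942 - 13442\right) = \left(\left(-2\right) 95 + 643\right) \left(44942 - 13442\right) = \left(-190 + 643\right) 31500 = 453 \cdot 31500 = 14269500$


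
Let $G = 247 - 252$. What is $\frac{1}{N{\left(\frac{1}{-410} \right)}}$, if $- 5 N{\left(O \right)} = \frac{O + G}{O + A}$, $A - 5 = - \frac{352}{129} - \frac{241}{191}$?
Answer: $\frac{50868505}{50534589} \approx 1.0066$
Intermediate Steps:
$G = -5$ ($G = 247 - 252 = -5$)
$A = \frac{24874}{24639}$ ($A = 5 - \left(\frac{241}{191} + \frac{352}{129}\right) = 5 - \frac{98321}{24639} = \frac{24874}{24639} \approx 1.0095$)
$N{\left(O \right)} = - \frac{-5 + O}{5 \left(\frac{24874}{24639} + O\right)}$ ($N{\left(O \right)} = - \frac{\left(O - 5\right) \frac{1}{O + \frac{24874}{24639}}}{5} = - \frac{\left(-5 + O\right) \frac{1}{\frac{24874}{24639} + O}}{5} = - \frac{\frac{1}{\frac{24874}{24639} + O} \left(-5 + O\right)}{5} = - \frac{-5 + O}{5 \left(\frac{24874}{24639} + O\right)}$)
$\frac{1}{N{\left(\frac{1}{-410} \right)}} = \frac{1}{\frac{24639}{5} \frac{1}{24874 + \frac{24639}{-410}} \left(5 - \frac{1}{-410}\right)} = \frac{1}{\frac{24639}{5} \frac{1}{24874 + 24639 \left(- \frac{1}{410}\right)} \left(5 - - \frac{1}{410}\right)} = \frac{1}{\frac{24639}{5} \frac{1}{24874 - \frac{24639}{410}} \left(5 + \frac{1}{410}\right)} = \frac{1}{\frac{24639}{5} \frac{1}{\frac{10173701}{410}} \cdot \frac{2051}{410}} = \frac{1}{\frac{24639}{5} \cdot \frac{410}{10173701} \cdot \frac{2051}{410}} = \frac{1}{\frac{50534589}{50868505}} = \frac{50868505}{50534589}$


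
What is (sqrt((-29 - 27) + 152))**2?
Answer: 96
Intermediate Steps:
(sqrt((-29 - 27) + 152))**2 = (sqrt(-56 + 152))**2 = (sqrt(96))**2 = (4*sqrt(6))**2 = 96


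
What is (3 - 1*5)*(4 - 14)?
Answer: 20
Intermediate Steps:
(3 - 1*5)*(4 - 14) = (3 - 5)*(-10) = -2*(-10) = 20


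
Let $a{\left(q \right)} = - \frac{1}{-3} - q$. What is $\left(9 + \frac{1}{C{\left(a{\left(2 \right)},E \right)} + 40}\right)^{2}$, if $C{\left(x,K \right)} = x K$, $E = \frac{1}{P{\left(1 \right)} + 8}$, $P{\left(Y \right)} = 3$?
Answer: $\frac{140849424}{1729225} \approx 81.452$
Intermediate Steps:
$E = \frac{1}{11}$ ($E = \frac{1}{3 + 8} = \frac{1}{11} \approx 0.090909$)
$a{\left(q \right)} = \frac{1}{3} - q$ ($a{\left(q \right)} = \left(-1\right) \left(- \frac{1}{3}\right) - q = \frac{1}{3} - q$)
$C{\left(x,K \right)} = K x$
$\left(9 + \frac{1}{C{\left(a{\left(2 \right)},E \right)} + 40}\right)^{2} = \left(9 + \frac{1}{\frac{\frac{1}{3} - 2}{11} + 40}\right)^{2} = \left(9 + \frac{1}{\frac{1}{11} \left(- \frac{5}{3}\right) + 40}\right)^{2} = \left(9 + \frac{1}{- \frac{5}{33} + 40}\right)^{2} = \left(9 + \frac{1}{\frac{1315}{33}}\right)^{2} = \left(9 + \frac{33}{1315}\right)^{2} = \left(\frac{11868}{1315}\right)^{2} = \frac{140849424}{1729225}$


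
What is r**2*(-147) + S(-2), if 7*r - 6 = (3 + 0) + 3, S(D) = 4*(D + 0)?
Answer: -440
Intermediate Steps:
S(D) = 4*D
r = 12/7 (r = 6/7 + ((3 + 0) + 3)/7 = 6/7 + (3 + 3)/7 = 6/7 + (1/7)*6 = 6/7 + 6/7 = 12/7 ≈ 1.7143)
r**2*(-147) + S(-2) = (12/7)**2*(-147) + 4*(-2) = (144/49)*(-147) - 8 = -432 - 8 = -440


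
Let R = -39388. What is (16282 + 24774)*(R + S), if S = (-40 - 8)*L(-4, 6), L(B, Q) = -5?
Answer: -1607260288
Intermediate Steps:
S = 240 (S = (-40 - 8)*(-5) = -48*(-5) = 240)
(16282 + 24774)*(R + S) = (16282 + 24774)*(-39388 + 240) = 41056*(-39148) = -1607260288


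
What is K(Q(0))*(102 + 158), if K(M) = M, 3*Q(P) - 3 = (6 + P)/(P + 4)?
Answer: 390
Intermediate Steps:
Q(P) = 1 + (6 + P)/(3*(4 + P)) (Q(P) = 1 + ((6 + P)/(P + 4))/3 = 1 + ((6 + P)/(4 + P))/3 = 1 + (6 + P)/(3*(4 + P)))
K(Q(0))*(102 + 158) = (2*(9 + 2*0)/(3*(4 + 0)))*(102 + 158) = ((⅔)*(9 + 0)/4)*260 = ((⅔)*(¼)*9)*260 = (3/2)*260 = 390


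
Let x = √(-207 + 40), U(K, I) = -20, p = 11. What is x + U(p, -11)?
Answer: -20 + I*√167 ≈ -20.0 + 12.923*I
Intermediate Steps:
x = I*√167 (x = √(-167) = I*√167 ≈ 12.923*I)
x + U(p, -11) = I*√167 - 20 = -20 + I*√167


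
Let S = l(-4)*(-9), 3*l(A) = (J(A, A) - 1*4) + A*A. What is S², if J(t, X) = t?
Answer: 576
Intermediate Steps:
l(A) = -4/3 + A/3 + A²/3 (l(A) = ((A - 1*4) + A*A)/3 = ((A - 4) + A²)/3 = ((-4 + A) + A²)/3 = (-4 + A + A²)/3 = -4/3 + A/3 + A²/3)
S = -24 (S = (-4/3 + (⅓)*(-4) + (⅓)*(-4)²)*(-9) = (-4/3 - 4/3 + (⅓)*16)*(-9) = (-4/3 - 4/3 + 16/3)*(-9) = (8/3)*(-9) = -24)
S² = (-24)² = 576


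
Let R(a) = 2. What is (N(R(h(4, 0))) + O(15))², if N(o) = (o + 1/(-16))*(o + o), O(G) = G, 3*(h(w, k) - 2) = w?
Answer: 8281/16 ≈ 517.56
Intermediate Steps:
h(w, k) = 2 + w/3
N(o) = 2*o*(-1/16 + o) (N(o) = (o + 1*(-1/16))*(2*o) = (o - 1/16)*(2*o) = (-1/16 + o)*(2*o) = 2*o*(-1/16 + o))
(N(R(h(4, 0))) + O(15))² = ((⅛)*2*(-1 + 16*2) + 15)² = ((⅛)*2*(-1 + 32) + 15)² = ((⅛)*2*31 + 15)² = (31/4 + 15)² = (91/4)² = 8281/16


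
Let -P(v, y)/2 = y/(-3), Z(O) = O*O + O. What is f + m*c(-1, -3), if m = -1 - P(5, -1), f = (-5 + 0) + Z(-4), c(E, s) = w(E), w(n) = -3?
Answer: 8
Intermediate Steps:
Z(O) = O + O² (Z(O) = O² + O = O + O²)
P(v, y) = 2*y/3 (P(v, y) = -2*y/(-3) = -2*y*(-1)/3 = -(-2)*y/3 = 2*y/3)
c(E, s) = -3
f = 7 (f = (-5 + 0) - 4*(1 - 4) = -5 - 4*(-3) = -5 + 12 = 7)
m = -⅓ (m = -1 - 2*(-1)/3 = -1 - 1*(-⅔) = -1 + ⅔ = -⅓ ≈ -0.33333)
f + m*c(-1, -3) = 7 - ⅓*(-3) = 7 + 1 = 8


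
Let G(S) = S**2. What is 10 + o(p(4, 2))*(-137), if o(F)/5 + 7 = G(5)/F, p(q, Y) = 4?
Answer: 2095/4 ≈ 523.75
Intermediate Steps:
o(F) = -35 + 125/F (o(F) = -35 + 5*(5**2/F) = -35 + 5*(25/F) = -35 + 125/F)
10 + o(p(4, 2))*(-137) = 10 + (-35 + 125/4)*(-137) = 10 - 15/4*(-137) = 10 + 2055/4 = 2095/4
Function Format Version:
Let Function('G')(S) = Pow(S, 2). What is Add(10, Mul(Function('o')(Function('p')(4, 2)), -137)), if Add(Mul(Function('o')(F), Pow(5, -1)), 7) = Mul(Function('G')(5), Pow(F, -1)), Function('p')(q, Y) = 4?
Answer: Rational(2095, 4) ≈ 523.75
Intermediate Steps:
Function('o')(F) = Add(-35, Mul(125, Pow(F, -1))) (Function('o')(F) = Add(-35, Mul(5, Mul(Pow(5, 2), Pow(F, -1)))) = Add(-35, Mul(5, Mul(25, Pow(F, -1)))) = Add(-35, Mul(125, Pow(F, -1))))
Add(10, Mul(Function('o')(Function('p')(4, 2)), -137)) = Add(10, Mul(Add(-35, Mul(125, Pow(4, -1))), -137)) = Add(10, Mul(Add(-35, Mul(125, Rational(1, 4))), -137)) = Add(10, Mul(Add(-35, Rational(125, 4)), -137)) = Add(10, Mul(Rational(-15, 4), -137)) = Add(10, Rational(2055, 4)) = Rational(2095, 4)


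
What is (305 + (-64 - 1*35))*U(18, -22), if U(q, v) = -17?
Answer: -3502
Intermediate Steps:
(305 + (-64 - 1*35))*U(18, -22) = (305 + (-64 - 1*35))*(-17) = (305 + (-64 - 35))*(-17) = (305 - 99)*(-17) = 206*(-17) = -3502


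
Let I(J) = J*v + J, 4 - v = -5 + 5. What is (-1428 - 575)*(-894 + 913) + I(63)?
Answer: -37742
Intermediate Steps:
v = 4 (v = 4 - (-5 + 5) = 4 - 1*0 = 4 + 0 = 4)
I(J) = 5*J (I(J) = J*4 + J = 4*J + J = 5*J)
(-1428 - 575)*(-894 + 913) + I(63) = (-1428 - 575)*(-894 + 913) + 5*63 = -2003*19 + 315 = -38057 + 315 = -37742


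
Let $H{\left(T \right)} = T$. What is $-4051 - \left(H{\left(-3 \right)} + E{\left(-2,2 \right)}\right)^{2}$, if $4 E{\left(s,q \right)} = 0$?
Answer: $-4060$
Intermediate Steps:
$E{\left(s,q \right)} = 0$ ($E{\left(s,q \right)} = \frac{1}{4} \cdot 0 = 0$)
$-4051 - \left(H{\left(-3 \right)} + E{\left(-2,2 \right)}\right)^{2} = -4051 - \left(-3 + 0\right)^{2} = -4051 - \left(-3\right)^{2} = -4051 - 9 = -4060$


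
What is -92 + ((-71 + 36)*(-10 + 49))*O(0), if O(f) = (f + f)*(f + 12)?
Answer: -92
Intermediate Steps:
O(f) = 2*f*(12 + f) (O(f) = (2*f)*(12 + f) = 2*f*(12 + f))
-92 + ((-71 + 36)*(-10 + 49))*O(0) = -92 + ((-71 + 36)*(-10 + 49))*(2*0*(12 + 0)) = -92 + (-35*39)*(2*0*12) = -92 - 1365*0 = -92 + 0 = -92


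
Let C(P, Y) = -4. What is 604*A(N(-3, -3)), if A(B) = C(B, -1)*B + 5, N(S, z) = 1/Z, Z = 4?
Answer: 2416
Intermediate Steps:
N(S, z) = ¼ (N(S, z) = 1/4 = ¼)
A(B) = 5 - 4*B (A(B) = -4*B + 5 = 5 - 4*B)
604*A(N(-3, -3)) = 604*(5 - 4*¼) = 604*(5 - 1) = 604*4 = 2416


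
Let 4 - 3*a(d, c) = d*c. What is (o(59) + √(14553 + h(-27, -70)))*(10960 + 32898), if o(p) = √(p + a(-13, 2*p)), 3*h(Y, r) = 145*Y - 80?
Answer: 175432*√7437/3 + 307006*√105/3 ≈ 6.0916e+6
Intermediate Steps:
h(Y, r) = -80/3 + 145*Y/3 (h(Y, r) = (145*Y - 80)/3 = (-80 + 145*Y)/3 = -80/3 + 145*Y/3)
a(d, c) = 4/3 - c*d/3 (a(d, c) = 4/3 - d*c/3 = 4/3 - c*d/3)
o(p) = √(4/3 + 29*p/3) (o(p) = √(p + (4/3 - ⅓*2*p*(-13))) = √(p + (4/3 + 26*p/3)) = √(4/3 + 29*p/3))
(o(59) + √(14553 + h(-27, -70)))*(10960 + 32898) = (√(12 + 87*59)/3 + √(14553 + (-80/3 + (145/3)*(-27))))*(10960 + 32898) = (√(12 + 5133)/3 + √(14553 + (-80/3 - 1305)))*43858 = (√5145/3 + √(14553 - 3995/3))*43858 = ((7*√105)/3 + √(39664/3))*43858 = (7*√105/3 + 4*√7437/3)*43858 = (4*√7437/3 + 7*√105/3)*43858 = 175432*√7437/3 + 307006*√105/3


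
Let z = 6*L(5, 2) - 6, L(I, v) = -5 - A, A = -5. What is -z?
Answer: 6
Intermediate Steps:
L(I, v) = 0 (L(I, v) = -5 - 1*(-5) = -5 + 5 = 0)
z = -6 (z = 6*0 - 6 = 0 - 6 = -6)
-z = -1*(-6) = 6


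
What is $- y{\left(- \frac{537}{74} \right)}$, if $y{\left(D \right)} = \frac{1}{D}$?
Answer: $\frac{74}{537} \approx 0.1378$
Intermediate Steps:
$- y{\left(- \frac{537}{74} \right)} = - \frac{1}{\left(-537\right) \frac{1}{74}} = - \frac{1}{- \frac{537}{74}} = \left(-1\right) \left(- \frac{74}{537}\right) = \frac{74}{537}$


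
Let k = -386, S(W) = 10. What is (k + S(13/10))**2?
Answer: 141376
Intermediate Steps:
(k + S(13/10))**2 = (-386 + 10)**2 = (-376)**2 = 141376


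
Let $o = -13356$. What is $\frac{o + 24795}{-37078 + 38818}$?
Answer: $\frac{3813}{580} \approx 6.5741$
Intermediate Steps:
$\frac{o + 24795}{-37078 + 38818} = \frac{-13356 + 24795}{-37078 + 38818} = \frac{11439}{1740} = 11439 \cdot \frac{1}{1740} = \frac{3813}{580}$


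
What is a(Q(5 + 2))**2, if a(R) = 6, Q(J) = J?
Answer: 36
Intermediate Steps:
a(Q(5 + 2))**2 = 6**2 = 36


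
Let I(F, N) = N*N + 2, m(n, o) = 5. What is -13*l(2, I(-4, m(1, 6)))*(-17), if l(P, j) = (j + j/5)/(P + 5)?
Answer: 35802/35 ≈ 1022.9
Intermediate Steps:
I(F, N) = 2 + N² (I(F, N) = N² + 2 = 2 + N²)
l(P, j) = 6*j/(5*(5 + P)) (l(P, j) = (j + j*(⅕))/(5 + P) = (j + j/5)/(5 + P) = (6*j/5)/(5 + P) = 6*j/(5*(5 + P)))
-13*l(2, I(-4, m(1, 6)))*(-17) = -78*(2 + 5²)/(5*(5 + 2))*(-17) = -78*(2 + 25)/(5*7)*(-17) = -78*27/(5*7)*(-17) = -13*162/35*(-17) = -2106/35*(-17) = 35802/35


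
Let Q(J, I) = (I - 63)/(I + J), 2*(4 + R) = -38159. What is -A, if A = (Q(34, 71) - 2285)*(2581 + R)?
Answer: -226241731/6 ≈ -3.7707e+7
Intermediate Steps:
R = -38167/2 (R = -4 + (1/2)*(-38159) = -4 - 38159/2 = -38167/2 ≈ -19084.)
Q(J, I) = (-63 + I)/(I + J)
A = 226241731/6 (A = ((-63 + 71)/(71 + 34) - 2285)*(2581 - 38167/2) = (8/105 - 2285)*(-33005/2) = -239917/105*(-33005/2) = 226241731/6 ≈ 3.7707e+7)
-A = -1*226241731/6 = -226241731/6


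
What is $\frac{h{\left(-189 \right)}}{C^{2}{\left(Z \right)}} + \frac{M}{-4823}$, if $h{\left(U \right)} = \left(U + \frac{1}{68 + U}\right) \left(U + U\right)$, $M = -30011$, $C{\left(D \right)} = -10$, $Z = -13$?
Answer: $\frac{2102864644}{2917915} \approx 720.67$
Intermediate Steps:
$h{\left(U \right)} = 2 U \left(U + \frac{1}{68 + U}\right)$ ($h{\left(U \right)} = \left(U + \frac{1}{68 + U}\right) 2 U = 2 U \left(U + \frac{1}{68 + U}\right)$)
$\frac{h{\left(-189 \right)}}{C^{2}{\left(Z \right)}} + \frac{M}{-4823} = \frac{2 \left(-189\right) \frac{1}{68 - 189} \left(1 + \left(-189\right)^{2} + 68 \left(-189\right)\right)}{\left(-10\right)^{2}} - \frac{30011}{-4823} = \frac{2 \left(-189\right) \frac{1}{-121} \left(1 + 35721 - 12852\right)}{100} - - \frac{30011}{4823} = 2 \left(-189\right) \left(- \frac{1}{121}\right) 22870 \cdot \frac{1}{100} + \frac{30011}{4823} = \frac{8644860}{121} \cdot \frac{1}{100} + \frac{30011}{4823} = \frac{432243}{605} + \frac{30011}{4823} = \frac{2102864644}{2917915}$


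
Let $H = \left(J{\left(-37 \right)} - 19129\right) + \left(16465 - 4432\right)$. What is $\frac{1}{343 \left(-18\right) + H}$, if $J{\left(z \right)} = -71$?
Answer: $- \frac{1}{13341} \approx -7.4957 \cdot 10^{-5}$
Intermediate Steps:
$H = -7167$ ($H = \left(-71 - 19129\right) + \left(16465 - 4432\right) = -19200 + \left(16465 - 4432\right) = -19200 + 12033 = -7167$)
$\frac{1}{343 \left(-18\right) + H} = \frac{1}{343 \left(-18\right) - 7167} = \frac{1}{-6174 - 7167} = \frac{1}{-13341} = - \frac{1}{13341}$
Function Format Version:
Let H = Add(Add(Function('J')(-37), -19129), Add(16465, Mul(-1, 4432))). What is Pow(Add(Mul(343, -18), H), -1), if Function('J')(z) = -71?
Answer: Rational(-1, 13341) ≈ -7.4957e-5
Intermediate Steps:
H = -7167 (H = Add(Add(-71, -19129), Add(16465, Mul(-1, 4432))) = Add(-19200, Add(16465, -4432)) = Add(-19200, 12033) = -7167)
Pow(Add(Mul(343, -18), H), -1) = Pow(Add(Mul(343, -18), -7167), -1) = Pow(Add(-6174, -7167), -1) = Pow(-13341, -1) = Rational(-1, 13341)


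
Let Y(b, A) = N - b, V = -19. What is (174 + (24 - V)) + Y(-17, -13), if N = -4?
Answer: 230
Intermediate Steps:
Y(b, A) = -4 - b
(174 + (24 - V)) + Y(-17, -13) = (174 + (24 - 1*(-19))) + (-4 - 1*(-17)) = (174 + (24 + 19)) + (-4 + 17) = (174 + 43) + 13 = 217 + 13 = 230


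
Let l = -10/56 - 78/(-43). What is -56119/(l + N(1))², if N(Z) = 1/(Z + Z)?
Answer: -81351000304/6610041 ≈ -12307.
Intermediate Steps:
N(Z) = 1/(2*Z)
l = 1969/1204 (l = -10*1/56 - 78*(-1/43) = -5/28 + 78/43 = 1969/1204 ≈ 1.6354)
-56119/(l + N(1))² = -56119/(1969/1204 + (½)/1)² = -56119/(1969/1204 + (½)*1)² = -56119/(1969/1204 + ½)² = -56119/((2571/1204)²) = -56119/6610041/1449616 = -56119*1449616/6610041 = -81351000304/6610041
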